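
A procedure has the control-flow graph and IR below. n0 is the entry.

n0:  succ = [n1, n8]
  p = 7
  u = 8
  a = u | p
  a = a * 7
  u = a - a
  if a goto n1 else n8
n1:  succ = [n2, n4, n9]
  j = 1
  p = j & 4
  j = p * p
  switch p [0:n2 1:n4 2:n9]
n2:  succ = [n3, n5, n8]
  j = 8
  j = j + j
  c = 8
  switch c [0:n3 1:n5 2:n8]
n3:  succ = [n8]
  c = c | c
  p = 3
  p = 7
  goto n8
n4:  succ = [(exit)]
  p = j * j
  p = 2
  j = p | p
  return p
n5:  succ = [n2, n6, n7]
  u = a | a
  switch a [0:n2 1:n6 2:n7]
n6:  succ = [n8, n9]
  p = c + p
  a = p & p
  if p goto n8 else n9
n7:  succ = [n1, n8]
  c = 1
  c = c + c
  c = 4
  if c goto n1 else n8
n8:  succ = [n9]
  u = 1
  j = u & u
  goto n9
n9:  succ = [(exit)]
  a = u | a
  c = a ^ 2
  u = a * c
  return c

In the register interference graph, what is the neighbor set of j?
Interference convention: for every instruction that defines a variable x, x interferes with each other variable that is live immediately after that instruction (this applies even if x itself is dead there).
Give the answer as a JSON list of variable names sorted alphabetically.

Answer: ["a", "p", "u"]

Analysis:
Per-block:
  n0: {a,p,u} / ∅
  n1: {j,p} / ∅
  n2: {c,j} / ∅
  n3: {c,p} / {c}
  n4: {j,p} / {j}
  n5: {u} / {a}
  n6: {a,p} / {c,p}
  n7: {c} / ∅
  n8: {j,u} / ∅
  n9: {a,c,u} / {a,u}

Live sets:
  live n0: ∅→{a,u}
  live n1: {a,u}→{a,j,p,u}
  live n2: {a,p}→{a,c,p}
  live n3: {a,c}→{a}
  live n4: {j}→∅
  live n5: {a,c,p}→{a,c,p,u}
  live n6: {c,p,u}→{a,u}
  live n7: {a,u}→{a,u}
  live n8: {a}→{a,u}
  live n9: {a,u}→∅

Interference:
  a: {c,j,p,u}
  c: {a,p,u}
  j: {a,p,u}
  p: {a,c,j,u}
  u: {a,c,j,p}

N(j) = ["a", "p", "u"]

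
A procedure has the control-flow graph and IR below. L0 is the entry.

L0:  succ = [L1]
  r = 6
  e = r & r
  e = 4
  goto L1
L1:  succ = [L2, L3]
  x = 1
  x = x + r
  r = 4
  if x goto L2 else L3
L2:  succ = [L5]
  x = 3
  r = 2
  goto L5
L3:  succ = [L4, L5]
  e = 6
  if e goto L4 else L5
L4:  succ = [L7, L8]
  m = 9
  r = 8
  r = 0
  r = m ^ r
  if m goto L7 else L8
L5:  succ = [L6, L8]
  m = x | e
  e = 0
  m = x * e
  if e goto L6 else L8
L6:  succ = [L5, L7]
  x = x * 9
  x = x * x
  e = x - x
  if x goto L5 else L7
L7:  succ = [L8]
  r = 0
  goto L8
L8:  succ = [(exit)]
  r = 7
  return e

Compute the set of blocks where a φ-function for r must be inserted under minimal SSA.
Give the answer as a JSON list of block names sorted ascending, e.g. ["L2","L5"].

Answer: ["L5", "L7", "L8"]

Working:
idom tree: L1←L0 L2←L1 L3←L1 L4←L3 L5←L1 L6←L5 L7←L1 L8←L1
Dom∩ at merges:
  L5: preds {L2,L3,L6}: {L0,L1,L2} ∩ {L0,L1,L3} ∩ {L0,L1,L5,L6} = {L0,L1}; idom=L1
  L7: preds {L4,L6}: {L0,L1,L3,L4} ∩ {L0,L1,L5,L6} = {L0,L1}; idom=L1
  L8: preds {L4,L5,L7}: {L0,L1,L3,L4} ∩ {L0,L1,L5} ∩ {L0,L1,L7} = {L0,L1}; idom=L1

Frontier:
  L5←L2: walk L2 to L1
  L5←L3: walk L3 to L1
  L5←L6: walk L6→L5 to L1
  L7←L4: walk L4→L3 to L1
  L7←L6: walk L6→L5 to L1
  L8←L4: walk L4→L3 to L1
  L8←L5: walk L5 to L1
  L8←L7: walk L7 to L1
  DF(L0)=∅
  DF(L1)=∅
  DF(L2)={L5}
  DF(L3)={L5,L7,L8}
  DF(L4)={L7,L8}
  DF(L5)={L5,L7,L8}
  DF(L6)={L5,L7}
  DF(L7)={L8}
  DF(L8)=∅

φ for r: defs {L0,L1,L2,L4,L7,L8}
  DF⁺ = {L5,L7,L8}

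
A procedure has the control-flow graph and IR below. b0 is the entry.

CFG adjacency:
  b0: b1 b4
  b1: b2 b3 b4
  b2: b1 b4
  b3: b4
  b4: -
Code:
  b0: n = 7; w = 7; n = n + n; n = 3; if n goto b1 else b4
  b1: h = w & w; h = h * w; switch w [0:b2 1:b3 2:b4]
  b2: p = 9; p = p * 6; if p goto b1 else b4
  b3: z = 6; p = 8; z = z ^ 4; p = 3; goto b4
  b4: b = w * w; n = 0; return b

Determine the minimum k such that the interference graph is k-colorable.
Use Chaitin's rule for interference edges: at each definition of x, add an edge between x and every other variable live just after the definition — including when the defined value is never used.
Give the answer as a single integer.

Answer: 3

Analysis:
Per-block:
  b0 def {n,w} use ∅
  b1 def {h} use {w}
  b2 def {p} use ∅
  b3 def {p,z} use ∅
  b4 def {b,n} use {w}

Liveness:
  live b0: ∅→{w}
  live b1: {w}→{w}
  live b2: {w}→{w}
  live b3: {w}→{w}
  live b4: {w}→∅

Interference:
  b: {n}
  h: {w}
  n: {b,w}
  p: {w,z}
  w: {h,n,p,z}
  z: {p,w}

Registers:
  {p,w,z} pairwise interfere (3-clique) ⇒ χ ≥ 3
  3-colouring: c0={b,w}  c1={h,n,p}  c2={z}
  χ = 3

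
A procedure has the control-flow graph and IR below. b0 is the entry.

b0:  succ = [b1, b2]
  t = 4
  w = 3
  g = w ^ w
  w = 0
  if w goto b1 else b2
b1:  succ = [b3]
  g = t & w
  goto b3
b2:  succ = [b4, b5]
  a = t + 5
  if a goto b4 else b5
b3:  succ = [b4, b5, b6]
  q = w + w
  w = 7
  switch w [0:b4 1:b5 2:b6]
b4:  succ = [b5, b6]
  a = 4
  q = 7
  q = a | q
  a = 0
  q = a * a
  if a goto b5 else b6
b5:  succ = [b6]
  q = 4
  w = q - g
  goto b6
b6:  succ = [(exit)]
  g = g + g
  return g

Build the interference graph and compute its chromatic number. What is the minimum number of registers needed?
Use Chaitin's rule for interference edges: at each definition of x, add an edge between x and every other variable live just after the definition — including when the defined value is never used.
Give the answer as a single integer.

Per-block:
  b0: {g,t,w} / ∅
  b1: {g} / {t,w}
  b2: {a} / {t}
  b3: {q,w} / {w}
  b4: {a,q} / ∅
  b5: {q,w} / {g}
  b6: {g} / {g}

Live sets:
  live b0: ∅→{g,t,w}
  live b1: {t,w}→{g,w}
  live b2: {g,t}→{g}
  live b3: {g,w}→{g}
  live b4: {g}→{g}
  live b5: {g}→{g}
  live b6: {g}→∅

Conflict graph:
  a — {g,q}
  g — {a,q,t,w}
  q — {a,g}
  t — {g,w}
  w — {g,t}

Colouring:
  {a,g,q} pairwise interfere (3-clique) ⇒ χ ≥ 3
  assign a→c1 g→c0 q→c2 t→c1 w→c2 — no edge inside a register ⇒ χ ≤ 3
  χ = 3

Answer: 3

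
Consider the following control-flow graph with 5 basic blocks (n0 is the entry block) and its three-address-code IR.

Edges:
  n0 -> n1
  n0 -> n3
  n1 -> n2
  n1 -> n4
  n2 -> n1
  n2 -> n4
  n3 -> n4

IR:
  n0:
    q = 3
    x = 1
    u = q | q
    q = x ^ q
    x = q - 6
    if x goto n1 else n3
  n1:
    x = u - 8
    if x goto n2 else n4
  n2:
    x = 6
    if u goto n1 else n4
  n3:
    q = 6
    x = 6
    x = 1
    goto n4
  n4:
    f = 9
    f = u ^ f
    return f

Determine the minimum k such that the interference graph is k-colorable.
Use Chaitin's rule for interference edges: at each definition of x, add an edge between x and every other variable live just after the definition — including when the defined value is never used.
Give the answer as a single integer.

Per-block:
  n0 def {q,u,x} use ∅
  n1 def {x} use {u}
  n2 def {x} use {u}
  n3 def {q,x} use ∅
  n4 def {f} use {u}

Liveness:
  live n0: ∅→{u}
  live n1: {u}→{u}
  live n2: {u}→{u}
  live n3: {u}→{u}
  live n4: {u}→∅

Interfere edges:
  f — {u}
  q — {u,x}
  u — {f,q,x}
  x — {q,u}

Registers:
  lower bound: {q,u,x} mutually conflict ⇒ χ ≥ 3
  assign f→r1 q→r1 u→r0 x→r2 — no edge inside a register ⇒ χ ≤ 3
  χ = 3

Answer: 3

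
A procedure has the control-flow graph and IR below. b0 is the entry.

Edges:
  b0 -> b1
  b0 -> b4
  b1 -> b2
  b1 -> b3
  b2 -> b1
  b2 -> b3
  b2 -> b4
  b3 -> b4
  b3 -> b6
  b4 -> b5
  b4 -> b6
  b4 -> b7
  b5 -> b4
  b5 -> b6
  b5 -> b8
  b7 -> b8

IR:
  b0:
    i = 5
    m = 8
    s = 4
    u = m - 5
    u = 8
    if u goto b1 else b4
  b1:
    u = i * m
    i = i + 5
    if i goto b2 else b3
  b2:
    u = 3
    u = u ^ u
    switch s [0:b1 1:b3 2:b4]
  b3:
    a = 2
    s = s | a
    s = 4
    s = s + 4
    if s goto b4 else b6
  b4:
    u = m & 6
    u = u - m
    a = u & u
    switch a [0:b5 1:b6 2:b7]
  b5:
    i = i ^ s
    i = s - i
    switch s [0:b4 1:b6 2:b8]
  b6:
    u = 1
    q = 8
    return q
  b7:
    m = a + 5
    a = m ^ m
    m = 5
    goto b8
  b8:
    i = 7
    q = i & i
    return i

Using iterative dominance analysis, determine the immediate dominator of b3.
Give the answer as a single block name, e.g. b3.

idom tree: b1←b0 b2←b1 b3←b1 b4←b0 b5←b4 b6←b0 b7←b4 b8←b4
Dom∩ at merges:
  b1: preds {b0,b2}: {b0} ∩ {b0,b1,b2} = {b0}; idom=b0
  b3: preds {b1,b2}: {b0,b1} ∩ {b0,b1,b2} = {b0,b1}; idom=b1
  b4: preds {b0,b2,b3,b5}: {b0} ∩ {b0,b1,b2} ∩ {b0,b1,b3} ∩ {b0,b4,b5} = {b0}; idom=b0
  b6: preds {b3,b4,b5}: {b0,b1,b3} ∩ {b0,b4} ∩ {b0,b4,b5} = {b0}; idom=b0
  b8: preds {b5,b7}: {b0,b4,b5} ∩ {b0,b4,b7} = {b0,b4}; idom=b4

idom(b3) = b1

Answer: b1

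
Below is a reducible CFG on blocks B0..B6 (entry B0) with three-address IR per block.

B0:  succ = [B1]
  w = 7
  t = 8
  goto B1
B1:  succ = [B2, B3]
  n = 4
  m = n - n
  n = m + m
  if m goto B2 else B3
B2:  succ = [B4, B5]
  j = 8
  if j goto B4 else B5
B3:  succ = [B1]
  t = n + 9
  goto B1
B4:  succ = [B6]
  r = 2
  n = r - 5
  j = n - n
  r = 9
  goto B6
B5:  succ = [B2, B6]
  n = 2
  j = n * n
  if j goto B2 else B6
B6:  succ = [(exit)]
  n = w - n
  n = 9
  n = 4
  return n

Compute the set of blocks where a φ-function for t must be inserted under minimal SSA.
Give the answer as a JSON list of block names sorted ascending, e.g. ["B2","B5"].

Answer: ["B1"]

Analysis:
idom tree: B1←B0 B2←B1 B3←B1 B4←B2 B5←B2 B6←B2
Dom∩ at merges:
  B1: preds {B0,B3}: {B0} ∩ {B0,B1,B3} = {B0}; idom=B0
  B2: preds {B1,B5}: {B0,B1} ∩ {B0,B1,B2,B5} = {B0,B1}; idom=B1
  B6: preds {B4,B5}: {B0,B1,B2,B4} ∩ {B0,B1,B2,B5} = {B0,B1,B2}; idom=B2

Frontier:
  B1←B0: walk · to B0
  B1←B3: walk B3→B1 to B0
  B2←B1: walk · to B1
  B2←B5: walk B5→B2 to B1
  B6←B4: walk B4 to B2
  B6←B5: walk B5 to B2
  B0: DF=∅
  B1: DF={B1}
  B2: DF={B2}
  B3: DF={B1}
  B4: DF={B6}
  B5: DF={B2,B6}
  B6: DF=∅

φ for t: defs {B0,B3}
  DF⁺ = {B1}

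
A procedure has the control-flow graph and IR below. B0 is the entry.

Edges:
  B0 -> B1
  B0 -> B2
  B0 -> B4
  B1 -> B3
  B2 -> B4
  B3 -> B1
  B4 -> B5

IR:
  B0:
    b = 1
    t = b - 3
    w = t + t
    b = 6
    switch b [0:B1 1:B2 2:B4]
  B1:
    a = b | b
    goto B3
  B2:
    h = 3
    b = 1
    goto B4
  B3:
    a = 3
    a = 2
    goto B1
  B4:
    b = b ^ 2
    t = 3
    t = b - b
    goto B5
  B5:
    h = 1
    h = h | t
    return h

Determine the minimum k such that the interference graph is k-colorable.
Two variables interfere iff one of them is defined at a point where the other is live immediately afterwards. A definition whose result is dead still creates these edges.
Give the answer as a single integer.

Answer: 2

Working:
Block summaries:
  B0 def {b,t,w} use ∅
  B1 def {a} use {b}
  B2 def {b,h} use ∅
  B3 def {a} use ∅
  B4 def {b,t} use {b}
  B5 def {h} use {t}

Live sets:
  B0 li=∅ lo={b}
  B1 li={b} lo={b}
  B2 li=∅ lo={b}
  B3 li={b} lo={b}
  B4 li={b} lo={t}
  B5 li={t} lo=∅

Interfere edges:
  a — {b}
  b — {a,t}
  h — {t}
  t — {b,h}
  w — ∅

Chromatic number:
  {a,b} pairwise interfere (2-clique) ⇒ χ ≥ 2
  assign a→R1 b→R0 h→R0 t→R1 w→R0 — no edge inside a register ⇒ χ ≤ 2
  χ = 2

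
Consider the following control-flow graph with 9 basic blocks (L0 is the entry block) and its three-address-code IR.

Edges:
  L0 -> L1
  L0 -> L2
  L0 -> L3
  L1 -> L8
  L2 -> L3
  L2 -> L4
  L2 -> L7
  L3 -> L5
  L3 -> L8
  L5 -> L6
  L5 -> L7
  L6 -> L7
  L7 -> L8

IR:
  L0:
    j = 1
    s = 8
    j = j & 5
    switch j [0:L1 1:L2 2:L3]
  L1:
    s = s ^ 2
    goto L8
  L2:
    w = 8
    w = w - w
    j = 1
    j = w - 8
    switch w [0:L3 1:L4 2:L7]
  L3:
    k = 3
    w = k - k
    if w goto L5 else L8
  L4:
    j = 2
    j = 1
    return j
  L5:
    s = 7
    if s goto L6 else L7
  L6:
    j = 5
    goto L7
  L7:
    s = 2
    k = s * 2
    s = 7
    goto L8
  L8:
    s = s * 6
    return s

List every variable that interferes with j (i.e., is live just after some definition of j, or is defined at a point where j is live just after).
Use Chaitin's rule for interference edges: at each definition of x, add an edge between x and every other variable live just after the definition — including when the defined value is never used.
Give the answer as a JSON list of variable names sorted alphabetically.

Answer: ["s", "w"]

Analysis:
Block summaries:
  L0: {j,s} / ∅
  L1: {s} / {s}
  L2: {j,w} / ∅
  L3: {k,w} / ∅
  L4: {j} / ∅
  L5: {s} / ∅
  L6: {j} / ∅
  L7: {k,s} / ∅
  L8: {s} / {s}

Liveness:
  L0 li=∅ lo={s}
  L1 li={s} lo={s}
  L2 li={s} lo={s}
  L3 li={s} lo={s}
  L4 li=∅ lo=∅
  L5 li=∅ lo=∅
  L6 li=∅ lo=∅
  L7 li=∅ lo={s}
  L8 li={s} lo=∅

Conflict graph:
  j↔{s,w}
  k↔{s}
  s↔{j,k,w}
  w↔{j,s}

N(j) = ["s", "w"]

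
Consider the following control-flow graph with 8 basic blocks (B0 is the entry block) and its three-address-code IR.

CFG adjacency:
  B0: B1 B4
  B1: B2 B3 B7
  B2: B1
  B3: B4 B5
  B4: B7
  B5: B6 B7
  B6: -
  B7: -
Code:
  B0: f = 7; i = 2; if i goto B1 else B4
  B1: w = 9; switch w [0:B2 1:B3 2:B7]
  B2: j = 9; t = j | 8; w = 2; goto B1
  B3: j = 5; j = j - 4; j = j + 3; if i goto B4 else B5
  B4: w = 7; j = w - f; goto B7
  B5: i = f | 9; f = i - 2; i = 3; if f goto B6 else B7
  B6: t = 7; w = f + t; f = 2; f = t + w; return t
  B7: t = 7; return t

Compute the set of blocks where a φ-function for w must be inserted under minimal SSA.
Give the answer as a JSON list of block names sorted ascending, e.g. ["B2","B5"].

idom tree: B1←B0 B2←B1 B3←B1 B4←B0 B5←B3 B6←B5 B7←B0
Dom∩ at merges:
  B1: preds {B0,B2}: {B0} ∩ {B0,B1,B2} = {B0}; idom=B0
  B4: preds {B0,B3}: {B0} ∩ {B0,B1,B3} = {B0}; idom=B0
  B7: preds {B1,B4,B5}: {B0,B1} ∩ {B0,B4} ∩ {B0,B1,B3,B5} = {B0}; idom=B0

Frontier:
  join B1 pred B0: · stop@B0
  join B1 pred B2: B2→B1 stop@B0
  join B4 pred B0: · stop@B0
  join B4 pred B3: B3→B1 stop@B0
  join B7 pred B1: B1 stop@B0
  join B7 pred B4: B4 stop@B0
  join B7 pred B5: B5→B3→B1 stop@B0
  B0: DF=∅
  B1: DF={B1,B4,B7}
  B2: DF={B1}
  B3: DF={B4,B7}
  B4: DF={B7}
  B5: DF={B7}
  B6: DF=∅
  B7: DF=∅

φ for w: defs {B1,B2,B4,B6}
  DF⁺ = {B1,B4,B7}

Answer: ["B1", "B4", "B7"]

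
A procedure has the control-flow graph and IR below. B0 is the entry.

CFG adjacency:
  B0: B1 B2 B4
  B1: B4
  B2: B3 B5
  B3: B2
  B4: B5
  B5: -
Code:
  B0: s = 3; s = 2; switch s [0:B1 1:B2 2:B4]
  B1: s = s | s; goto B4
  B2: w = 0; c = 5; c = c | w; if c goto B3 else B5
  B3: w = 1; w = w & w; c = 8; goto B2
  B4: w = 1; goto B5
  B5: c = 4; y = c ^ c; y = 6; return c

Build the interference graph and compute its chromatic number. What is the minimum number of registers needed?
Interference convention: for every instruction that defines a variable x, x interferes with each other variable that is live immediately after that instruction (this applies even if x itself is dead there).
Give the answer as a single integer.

Answer: 2

Analysis:
def/use:
  B0: {s} / ∅
  B1: {s} / {s}
  B2: {c,w} / ∅
  B3: {c,w} / ∅
  B4: {w} / ∅
  B5: {c,y} / ∅

Backward fixpoint:
  live B0: ∅→{s}
  live B1: {s}→∅
  live B2: ∅→∅
  live B3: ∅→∅
  live B4: ∅→∅
  live B5: ∅→∅

Interfere edges:
  c: {w,y}
  s: ∅
  w: {c}
  y: {c}

Colouring:
  lower bound: {c,w} mutually conflict ⇒ χ ≥ 2
  assign c→c0 s→c0 w→c1 y→c1 — no edge inside a register ⇒ χ ≤ 2
  χ = 2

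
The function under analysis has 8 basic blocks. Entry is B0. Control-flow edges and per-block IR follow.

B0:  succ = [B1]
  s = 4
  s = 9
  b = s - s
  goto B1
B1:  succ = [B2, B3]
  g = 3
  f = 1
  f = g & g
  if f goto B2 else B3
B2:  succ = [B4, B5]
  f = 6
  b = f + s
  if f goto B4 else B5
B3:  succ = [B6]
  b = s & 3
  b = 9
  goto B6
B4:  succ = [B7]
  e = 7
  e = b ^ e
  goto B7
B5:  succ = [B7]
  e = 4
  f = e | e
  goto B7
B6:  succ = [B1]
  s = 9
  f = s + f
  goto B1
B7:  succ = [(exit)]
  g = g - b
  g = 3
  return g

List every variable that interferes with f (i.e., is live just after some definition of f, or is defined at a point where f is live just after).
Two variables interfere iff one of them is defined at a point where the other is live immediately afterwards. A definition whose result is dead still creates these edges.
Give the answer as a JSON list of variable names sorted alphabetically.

Block summaries:
  B0: {b,s} / ∅
  B1: {f,g} / ∅
  B2: {b,f} / {s}
  B3: {b} / {s}
  B4: {e} / {b}
  B5: {e,f} / ∅
  B6: {f,s} / {f}
  B7: {g} / {b,g}

Backward fixpoint:
  B0: in=∅ out={s}
  B1: in={s} out={f,g,s}
  B2: in={g,s} out={b,g}
  B3: in={f,s} out={f}
  B4: in={b,g} out={b,g}
  B5: in={b,g} out={b,g}
  B6: in={f} out={s}
  B7: in={b,g} out=∅

Interference:
  b↔{e,f,g,s}
  e↔{b,g}
  f↔{b,g,s}
  g↔{b,e,f,s}
  s↔{b,f,g}

N(f) = ["b", "g", "s"]

Answer: ["b", "g", "s"]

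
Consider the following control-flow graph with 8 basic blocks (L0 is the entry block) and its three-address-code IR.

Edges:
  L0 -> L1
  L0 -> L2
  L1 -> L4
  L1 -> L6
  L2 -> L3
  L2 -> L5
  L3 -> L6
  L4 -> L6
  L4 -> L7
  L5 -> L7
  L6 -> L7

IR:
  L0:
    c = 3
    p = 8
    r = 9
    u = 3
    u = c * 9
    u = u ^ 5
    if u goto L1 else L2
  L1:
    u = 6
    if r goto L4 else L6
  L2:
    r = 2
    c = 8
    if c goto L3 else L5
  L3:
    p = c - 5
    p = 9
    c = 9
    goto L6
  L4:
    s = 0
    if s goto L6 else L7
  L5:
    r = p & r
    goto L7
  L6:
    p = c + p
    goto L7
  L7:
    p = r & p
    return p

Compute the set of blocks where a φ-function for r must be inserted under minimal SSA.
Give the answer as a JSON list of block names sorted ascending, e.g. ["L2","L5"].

Answer: ["L6", "L7"]

Derivation:
idom tree: L1←L0 L2←L0 L3←L2 L4←L1 L5←L2 L6←L0 L7←L0
Join-block Dom:
  L6: preds {L1,L3,L4}: {L0,L1} ∩ {L0,L2,L3} ∩ {L0,L1,L4} = {L0}; idom=L0
  L7: preds {L4,L5,L6}: {L0,L1,L4} ∩ {L0,L2,L5} ∩ {L0,L6} = {L0}; idom=L0

Frontier:
  join L6 pred L1: L1 stop@L0
  join L6 pred L3: L3→L2 stop@L0
  join L6 pred L4: L4→L1 stop@L0
  join L7 pred L4: L4→L1 stop@L0
  join L7 pred L5: L5→L2 stop@L0
  join L7 pred L6: L6 stop@L0
  DF(L0)=∅
  DF(L1)={L6,L7}
  DF(L2)={L6,L7}
  DF(L3)={L6}
  DF(L4)={L6,L7}
  DF(L5)={L7}
  DF(L6)={L7}
  DF(L7)=∅

φ for r: defs {L0,L2,L5}
  DF⁺ = {L6,L7}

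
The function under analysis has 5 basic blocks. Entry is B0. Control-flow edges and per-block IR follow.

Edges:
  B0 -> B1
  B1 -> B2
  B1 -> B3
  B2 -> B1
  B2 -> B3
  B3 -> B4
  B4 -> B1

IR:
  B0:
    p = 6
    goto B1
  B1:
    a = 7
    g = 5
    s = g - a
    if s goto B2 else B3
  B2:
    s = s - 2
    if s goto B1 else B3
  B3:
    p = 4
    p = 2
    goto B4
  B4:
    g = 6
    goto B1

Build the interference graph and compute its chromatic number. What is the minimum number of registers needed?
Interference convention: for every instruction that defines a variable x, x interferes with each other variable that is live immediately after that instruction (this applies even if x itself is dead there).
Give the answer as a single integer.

Answer: 2

Derivation:
def/use:
  B0 def {p} use ∅
  B1 def {a,g,s} use ∅
  B2 def {s} use {s}
  B3 def {p} use ∅
  B4 def {g} use ∅

Live sets:
  B0 li=∅ lo=∅
  B1 li=∅ lo={s}
  B2 li={s} lo=∅
  B3 li=∅ lo=∅
  B4 li=∅ lo=∅

Interference:
  a — {g}
  g — {a}
  p — ∅
  s — ∅

Chromatic number:
  {a,g} pairwise interfere (2-clique) ⇒ χ ≥ 2
  assign a→R0 g→R1 p→R0 s→R0 — no edge inside a register ⇒ χ ≤ 2
  χ = 2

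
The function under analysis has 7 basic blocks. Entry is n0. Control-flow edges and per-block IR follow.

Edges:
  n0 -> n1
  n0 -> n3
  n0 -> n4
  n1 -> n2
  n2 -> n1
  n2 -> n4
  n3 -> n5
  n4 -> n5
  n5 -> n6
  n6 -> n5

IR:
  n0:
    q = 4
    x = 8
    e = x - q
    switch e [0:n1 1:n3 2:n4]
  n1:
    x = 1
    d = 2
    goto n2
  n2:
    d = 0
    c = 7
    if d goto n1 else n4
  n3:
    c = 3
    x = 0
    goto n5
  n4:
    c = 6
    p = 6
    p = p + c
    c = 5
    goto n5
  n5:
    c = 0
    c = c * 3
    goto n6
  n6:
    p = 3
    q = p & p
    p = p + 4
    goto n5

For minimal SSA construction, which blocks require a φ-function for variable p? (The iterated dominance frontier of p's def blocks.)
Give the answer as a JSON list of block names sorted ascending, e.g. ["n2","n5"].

idom tree: n1←n0 n2←n1 n3←n0 n4←n0 n5←n0 n6←n5
Dom at joins:
  n1: preds {n0,n2}: {n0} ∩ {n0,n1,n2} = {n0}; idom=n0
  n4: preds {n0,n2}: {n0} ∩ {n0,n1,n2} = {n0}; idom=n0
  n5: preds {n3,n4,n6}: {n0,n3} ∩ {n0,n4} ∩ {n0,n5,n6} = {n0}; idom=n0

DF walk-up:
  n1←n0: walk · to n0
  n1←n2: walk n2→n1 to n0
  n4←n0: walk · to n0
  n4←n2: walk n2→n1 to n0
  n5←n3: walk n3 to n0
  n5←n4: walk n4 to n0
  n5←n6: walk n6→n5 to n0
  DF(n0)=∅
  DF(n1)={n1,n4}
  DF(n2)={n1,n4}
  DF(n3)={n5}
  DF(n4)={n5}
  DF(n5)={n5}
  DF(n6)={n5}

φ for p: defs {n4,n6}
  DF⁺ = {n5}

Answer: ["n5"]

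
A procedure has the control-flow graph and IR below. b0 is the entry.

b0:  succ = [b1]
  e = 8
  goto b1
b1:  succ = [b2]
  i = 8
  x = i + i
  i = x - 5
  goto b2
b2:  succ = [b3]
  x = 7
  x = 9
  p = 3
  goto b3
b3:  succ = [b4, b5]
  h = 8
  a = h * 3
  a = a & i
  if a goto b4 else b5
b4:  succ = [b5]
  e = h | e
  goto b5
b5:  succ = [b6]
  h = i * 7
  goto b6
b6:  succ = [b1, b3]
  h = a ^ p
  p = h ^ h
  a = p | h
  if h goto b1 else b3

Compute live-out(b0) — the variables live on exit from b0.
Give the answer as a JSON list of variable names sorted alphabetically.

Per-block:
  b0 def {e} use ∅
  b1 def {i,x} use ∅
  b2 def {p,x} use ∅
  b3 def {a,h} use {i}
  b4 def {e} use {e,h}
  b5 def {h} use {i}
  b6 def {a,h,p} use {a,p}

Liveness:
  b0: in=∅ out={e}
  b1: in={e} out={e,i}
  b2: in={e,i} out={e,i,p}
  b3: in={e,i,p} out={a,e,h,i,p}
  b4: in={a,e,h,i,p} out={a,e,i,p}
  b5: in={a,e,i,p} out={a,e,i,p}
  b6: in={a,e,i,p} out={e,i,p}

live-out(b0) = ["e"]

Answer: ["e"]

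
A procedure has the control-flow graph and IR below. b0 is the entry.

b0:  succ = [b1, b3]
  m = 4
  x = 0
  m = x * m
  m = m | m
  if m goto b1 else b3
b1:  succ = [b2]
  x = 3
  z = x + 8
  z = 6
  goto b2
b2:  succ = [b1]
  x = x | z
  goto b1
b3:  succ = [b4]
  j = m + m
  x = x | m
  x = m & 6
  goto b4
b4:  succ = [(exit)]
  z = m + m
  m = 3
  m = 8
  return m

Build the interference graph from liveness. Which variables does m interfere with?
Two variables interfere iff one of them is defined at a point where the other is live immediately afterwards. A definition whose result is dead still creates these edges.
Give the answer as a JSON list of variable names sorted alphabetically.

Answer: ["j", "x"]

Derivation:
Per-block:
  b0: {m,x} / ∅
  b1: {x,z} / ∅
  b2: {x} / {x,z}
  b3: {j,x} / {m,x}
  b4: {m,z} / {m}

Liveness:
  live b0: ∅→{m,x}
  live b1: ∅→{x,z}
  live b2: {x,z}→∅
  live b3: {m,x}→{m}
  live b4: {m}→∅

Conflict graph:
  j: {m,x}
  m: {j,x}
  x: {j,m,z}
  z: {x}

N(m) = ["j", "x"]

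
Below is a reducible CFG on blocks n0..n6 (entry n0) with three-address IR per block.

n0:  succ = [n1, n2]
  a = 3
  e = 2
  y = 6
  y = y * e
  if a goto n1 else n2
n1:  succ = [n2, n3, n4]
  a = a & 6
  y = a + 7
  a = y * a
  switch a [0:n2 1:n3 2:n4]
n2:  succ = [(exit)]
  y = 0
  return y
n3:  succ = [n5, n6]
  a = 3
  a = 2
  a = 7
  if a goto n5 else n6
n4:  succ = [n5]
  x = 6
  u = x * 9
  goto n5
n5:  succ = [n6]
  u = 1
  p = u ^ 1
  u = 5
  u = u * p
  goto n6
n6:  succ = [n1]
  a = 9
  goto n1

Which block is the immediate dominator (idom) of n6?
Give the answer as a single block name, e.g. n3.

idom tree: n1←n0 n2←n0 n3←n1 n4←n1 n5←n1 n6←n1
Dom at joins:
  n1: preds {n0,n6}: {n0} ∩ {n0,n1,n6} = {n0}; idom=n0
  n2: preds {n0,n1}: {n0} ∩ {n0,n1} = {n0}; idom=n0
  n5: preds {n3,n4}: {n0,n1,n3} ∩ {n0,n1,n4} = {n0,n1}; idom=n1
  n6: preds {n3,n5}: {n0,n1,n3} ∩ {n0,n1,n5} = {n0,n1}; idom=n1

idom(n6) = n1

Answer: n1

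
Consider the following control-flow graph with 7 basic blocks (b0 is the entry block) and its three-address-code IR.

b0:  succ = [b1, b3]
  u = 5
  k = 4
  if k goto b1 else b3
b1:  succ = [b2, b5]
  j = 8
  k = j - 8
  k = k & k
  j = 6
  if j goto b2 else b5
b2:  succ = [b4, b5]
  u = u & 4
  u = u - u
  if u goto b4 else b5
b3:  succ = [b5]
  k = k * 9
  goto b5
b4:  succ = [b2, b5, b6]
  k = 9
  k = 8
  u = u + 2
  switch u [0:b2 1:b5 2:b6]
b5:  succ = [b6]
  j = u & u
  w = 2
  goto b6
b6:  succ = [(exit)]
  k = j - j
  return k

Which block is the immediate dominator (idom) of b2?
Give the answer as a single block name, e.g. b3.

Answer: b1

Working:
idom tree: b1←b0 b2←b1 b3←b0 b4←b2 b5←b0 b6←b0
Dom∩ at merges:
  b2: preds {b1,b4}: {b0,b1} ∩ {b0,b1,b2,b4} = {b0,b1}; idom=b1
  b5: preds {b1,b2,b3,b4}: {b0,b1} ∩ {b0,b1,b2} ∩ {b0,b3} ∩ {b0,b1,b2,b4} = {b0}; idom=b0
  b6: preds {b4,b5}: {b0,b1,b2,b4} ∩ {b0,b5} = {b0}; idom=b0

idom(b2) = b1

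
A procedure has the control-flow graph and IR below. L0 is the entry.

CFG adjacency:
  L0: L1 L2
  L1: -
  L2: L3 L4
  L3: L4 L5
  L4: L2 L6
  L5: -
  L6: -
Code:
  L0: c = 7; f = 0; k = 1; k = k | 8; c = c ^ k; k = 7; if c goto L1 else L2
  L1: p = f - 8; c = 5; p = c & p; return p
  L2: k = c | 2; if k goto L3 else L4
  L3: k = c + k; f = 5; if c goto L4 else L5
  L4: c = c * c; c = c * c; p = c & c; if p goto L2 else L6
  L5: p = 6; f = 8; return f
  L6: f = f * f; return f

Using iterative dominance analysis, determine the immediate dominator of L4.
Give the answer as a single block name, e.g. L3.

Answer: L2

Derivation:
idom tree: L1←L0 L2←L0 L3←L2 L4←L2 L5←L3 L6←L4
Dom∩ at merges:
  L2: preds {L0,L4}: {L0} ∩ {L0,L2,L4} = {L0}; idom=L0
  L4: preds {L2,L3}: {L0,L2} ∩ {L0,L2,L3} = {L0,L2}; idom=L2

idom(L4) = L2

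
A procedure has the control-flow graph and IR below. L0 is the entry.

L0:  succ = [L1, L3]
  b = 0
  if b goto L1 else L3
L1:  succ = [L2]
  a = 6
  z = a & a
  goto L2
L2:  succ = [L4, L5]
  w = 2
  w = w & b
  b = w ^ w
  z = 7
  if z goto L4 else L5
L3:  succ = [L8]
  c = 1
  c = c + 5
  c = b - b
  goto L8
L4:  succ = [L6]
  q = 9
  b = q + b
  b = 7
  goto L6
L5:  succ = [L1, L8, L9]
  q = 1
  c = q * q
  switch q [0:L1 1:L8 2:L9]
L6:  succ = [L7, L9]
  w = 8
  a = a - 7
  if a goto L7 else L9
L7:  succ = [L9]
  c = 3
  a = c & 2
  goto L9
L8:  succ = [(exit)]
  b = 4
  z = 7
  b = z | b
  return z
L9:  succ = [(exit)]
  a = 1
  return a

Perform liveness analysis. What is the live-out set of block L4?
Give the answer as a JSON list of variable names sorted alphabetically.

Block summaries:
  L0 def {b} use ∅
  L1 def {a,z} use ∅
  L2 def {b,w,z} use {b}
  L3 def {c} use {b}
  L4 def {b,q} use {b}
  L5 def {c,q} use ∅
  L6 def {a,w} use {a}
  L7 def {a,c} use ∅
  L8 def {b,z} use ∅
  L9 def {a} use ∅

Liveness:
  L0 li=∅ lo={b}
  L1 li={b} lo={a,b}
  L2 li={a,b} lo={a,b}
  L3 li={b} lo=∅
  L4 li={a,b} lo={a}
  L5 li={b} lo={b}
  L6 li={a} lo=∅
  L7 li=∅ lo=∅
  L8 li=∅ lo=∅
  L9 li=∅ lo=∅

live-out(L4) = ["a"]

Answer: ["a"]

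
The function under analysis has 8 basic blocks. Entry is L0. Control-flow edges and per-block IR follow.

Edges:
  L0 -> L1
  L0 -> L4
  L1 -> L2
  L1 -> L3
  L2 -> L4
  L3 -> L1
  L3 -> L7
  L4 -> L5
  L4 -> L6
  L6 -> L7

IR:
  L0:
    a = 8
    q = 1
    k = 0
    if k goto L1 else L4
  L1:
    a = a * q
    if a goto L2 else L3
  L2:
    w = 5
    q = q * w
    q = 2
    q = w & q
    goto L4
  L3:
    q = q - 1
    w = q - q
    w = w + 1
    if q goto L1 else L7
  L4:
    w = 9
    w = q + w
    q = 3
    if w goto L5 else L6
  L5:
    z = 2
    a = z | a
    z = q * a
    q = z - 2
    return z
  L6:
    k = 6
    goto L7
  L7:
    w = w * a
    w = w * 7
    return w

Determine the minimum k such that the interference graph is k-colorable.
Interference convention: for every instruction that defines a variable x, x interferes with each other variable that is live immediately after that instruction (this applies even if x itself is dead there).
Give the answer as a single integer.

Block summaries:
  L0 def {a,k,q} use ∅
  L1 def {a} use {a,q}
  L2 def {q,w} use {q}
  L3 def {q,w} use {q}
  L4 def {q,w} use {q}
  L5 def {a,q,z} use {a,q}
  L6 def {k} use ∅
  L7 def {w} use {a,w}

Live sets:
  L0 li=∅ lo={a,q}
  L1 li={a,q} lo={a,q}
  L2 li={a,q} lo={a,q}
  L3 li={a,q} lo={a,q,w}
  L4 li={a,q} lo={a,q,w}
  L5 li={a,q} lo=∅
  L6 li={a,w} lo={a,w}
  L7 li={a,w} lo=∅

Interference:
  a — {k,q,w,z}
  k — {a,q,w}
  q — {a,k,w,z}
  w — {a,k,q}
  z — {a,q}

Colouring:
  lower bound: {a,k,q,w} mutually conflict ⇒ χ ≥ 4
  assign a→r0 k→r2 q→r1 w→r3 z→r2 — no edge inside a register ⇒ χ ≤ 4
  χ = 4

Answer: 4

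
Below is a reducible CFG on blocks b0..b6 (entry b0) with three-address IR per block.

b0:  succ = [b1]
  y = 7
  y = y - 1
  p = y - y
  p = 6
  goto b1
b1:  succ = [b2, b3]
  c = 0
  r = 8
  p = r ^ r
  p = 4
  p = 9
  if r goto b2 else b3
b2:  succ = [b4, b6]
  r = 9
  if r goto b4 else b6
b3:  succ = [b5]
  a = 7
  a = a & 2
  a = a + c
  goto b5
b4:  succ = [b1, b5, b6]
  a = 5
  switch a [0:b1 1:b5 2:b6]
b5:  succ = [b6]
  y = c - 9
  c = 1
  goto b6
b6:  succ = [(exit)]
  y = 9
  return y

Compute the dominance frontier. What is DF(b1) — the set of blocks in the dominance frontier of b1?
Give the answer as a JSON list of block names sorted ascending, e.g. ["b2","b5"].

idom tree: b1←b0 b2←b1 b3←b1 b4←b2 b5←b1 b6←b1
Join-block Dom:
  b1: preds {b0,b4}: {b0} ∩ {b0,b1,b2,b4} = {b0}; idom=b0
  b5: preds {b3,b4}: {b0,b1,b3} ∩ {b0,b1,b2,b4} = {b0,b1}; idom=b1
  b6: preds {b2,b4,b5}: {b0,b1,b2} ∩ {b0,b1,b2,b4} ∩ {b0,b1,b5} = {b0,b1}; idom=b1

DF walk-up:
  b1←b0: walk · to b0
  b1←b4: walk b4→b2→b1 to b0
  b5←b3: walk b3 to b1
  b5←b4: walk b4→b2 to b1
  b6←b2: walk b2 to b1
  b6←b4: walk b4→b2 to b1
  b6←b5: walk b5 to b1
  DF(b0)=∅
  DF(b1)={b1}
  DF(b2)={b1,b5,b6}
  DF(b3)={b5}
  DF(b4)={b1,b5,b6}
  DF(b5)={b6}
  DF(b6)=∅

DF(b1) = ["b1"]

Answer: ["b1"]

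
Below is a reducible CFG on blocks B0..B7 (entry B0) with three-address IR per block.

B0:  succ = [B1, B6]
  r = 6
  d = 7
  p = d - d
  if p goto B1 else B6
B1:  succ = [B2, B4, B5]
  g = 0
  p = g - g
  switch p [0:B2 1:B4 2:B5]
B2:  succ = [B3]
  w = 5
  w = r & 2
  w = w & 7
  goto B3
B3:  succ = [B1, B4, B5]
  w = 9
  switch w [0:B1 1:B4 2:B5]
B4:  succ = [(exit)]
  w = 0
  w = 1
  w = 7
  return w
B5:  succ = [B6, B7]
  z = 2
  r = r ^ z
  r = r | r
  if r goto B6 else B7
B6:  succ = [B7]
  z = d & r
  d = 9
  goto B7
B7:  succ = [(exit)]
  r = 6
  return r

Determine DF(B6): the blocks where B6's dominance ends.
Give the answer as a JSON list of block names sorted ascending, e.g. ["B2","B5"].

idom tree: B1←B0 B2←B1 B3←B2 B4←B1 B5←B1 B6←B0 B7←B0
Dom∩ at merges:
  B1: preds {B0,B3}: {B0} ∩ {B0,B1,B2,B3} = {B0}; idom=B0
  B4: preds {B1,B3}: {B0,B1} ∩ {B0,B1,B2,B3} = {B0,B1}; idom=B1
  B5: preds {B1,B3}: {B0,B1} ∩ {B0,B1,B2,B3} = {B0,B1}; idom=B1
  B6: preds {B0,B5}: {B0} ∩ {B0,B1,B5} = {B0}; idom=B0
  B7: preds {B5,B6}: {B0,B1,B5} ∩ {B0,B6} = {B0}; idom=B0

DF derivation:
  join B1 pred B0: · stop@B0
  join B1 pred B3: B3→B2→B1 stop@B0
  join B4 pred B1: · stop@B1
  join B4 pred B3: B3→B2 stop@B1
  join B5 pred B1: · stop@B1
  join B5 pred B3: B3→B2 stop@B1
  join B6 pred B0: · stop@B0
  join B6 pred B5: B5→B1 stop@B0
  join B7 pred B5: B5→B1 stop@B0
  join B7 pred B6: B6 stop@B0
  B0: DF=∅
  B1: DF={B1,B6,B7}
  B2: DF={B1,B4,B5}
  B3: DF={B1,B4,B5}
  B4: DF=∅
  B5: DF={B6,B7}
  B6: DF={B7}
  B7: DF=∅

DF(B6) = ["B7"]

Answer: ["B7"]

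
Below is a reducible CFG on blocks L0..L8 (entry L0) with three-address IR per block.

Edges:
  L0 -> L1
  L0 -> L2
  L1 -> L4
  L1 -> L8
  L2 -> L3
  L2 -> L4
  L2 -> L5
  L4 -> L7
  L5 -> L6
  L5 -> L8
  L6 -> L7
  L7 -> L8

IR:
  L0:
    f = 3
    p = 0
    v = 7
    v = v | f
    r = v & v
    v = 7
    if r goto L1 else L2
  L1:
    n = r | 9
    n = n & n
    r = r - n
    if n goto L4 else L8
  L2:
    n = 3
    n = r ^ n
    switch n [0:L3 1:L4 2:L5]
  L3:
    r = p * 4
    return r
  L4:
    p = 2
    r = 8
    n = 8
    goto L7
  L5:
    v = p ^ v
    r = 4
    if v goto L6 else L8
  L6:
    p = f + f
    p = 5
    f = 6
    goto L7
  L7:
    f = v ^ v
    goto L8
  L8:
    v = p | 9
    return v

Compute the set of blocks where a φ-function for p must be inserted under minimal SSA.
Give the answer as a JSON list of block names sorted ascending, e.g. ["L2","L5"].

idom tree: L1←L0 L2←L0 L3←L2 L4←L0 L5←L2 L6←L5 L7←L0 L8←L0
Dom at joins:
  L4: preds {L1,L2}: {L0,L1} ∩ {L0,L2} = {L0}; idom=L0
  L7: preds {L4,L6}: {L0,L4} ∩ {L0,L2,L5,L6} = {L0}; idom=L0
  L8: preds {L1,L5,L7}: {L0,L1} ∩ {L0,L2,L5} ∩ {L0,L7} = {L0}; idom=L0

Frontier:
  L4←L1: walk L1 to L0
  L4←L2: walk L2 to L0
  L7←L4: walk L4 to L0
  L7←L6: walk L6→L5→L2 to L0
  L8←L1: walk L1 to L0
  L8←L5: walk L5→L2 to L0
  L8←L7: walk L7 to L0
  L0: DF=∅
  L1: DF={L4,L8}
  L2: DF={L4,L7,L8}
  L3: DF=∅
  L4: DF={L7}
  L5: DF={L7,L8}
  L6: DF={L7}
  L7: DF={L8}
  L8: DF=∅

φ for p: defs {L0,L4,L6}
  DF⁺ = {L7,L8}

Answer: ["L7", "L8"]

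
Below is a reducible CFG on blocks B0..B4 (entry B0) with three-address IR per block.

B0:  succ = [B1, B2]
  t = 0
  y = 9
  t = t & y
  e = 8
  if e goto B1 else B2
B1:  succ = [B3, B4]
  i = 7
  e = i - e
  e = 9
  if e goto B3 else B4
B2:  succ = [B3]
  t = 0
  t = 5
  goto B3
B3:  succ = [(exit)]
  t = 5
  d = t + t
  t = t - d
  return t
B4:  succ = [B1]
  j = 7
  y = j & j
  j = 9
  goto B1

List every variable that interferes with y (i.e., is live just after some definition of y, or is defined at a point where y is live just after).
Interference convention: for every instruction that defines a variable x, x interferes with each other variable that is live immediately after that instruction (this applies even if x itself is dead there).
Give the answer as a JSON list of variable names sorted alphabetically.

Answer: ["e", "t"]

Analysis:
def/use:
  B0: {e,t,y} / ∅
  B1: {e,i} / {e}
  B2: {t} / ∅
  B3: {d,t} / ∅
  B4: {j,y} / ∅

Liveness:
  live B0: ∅→{e}
  live B1: {e}→{e}
  live B2: ∅→∅
  live B3: ∅→∅
  live B4: {e}→{e}

Interference:
  d — {t}
  e — {i,j,y}
  i — {e}
  j — {e}
  t — {d,y}
  y — {e,t}

N(y) = ["e", "t"]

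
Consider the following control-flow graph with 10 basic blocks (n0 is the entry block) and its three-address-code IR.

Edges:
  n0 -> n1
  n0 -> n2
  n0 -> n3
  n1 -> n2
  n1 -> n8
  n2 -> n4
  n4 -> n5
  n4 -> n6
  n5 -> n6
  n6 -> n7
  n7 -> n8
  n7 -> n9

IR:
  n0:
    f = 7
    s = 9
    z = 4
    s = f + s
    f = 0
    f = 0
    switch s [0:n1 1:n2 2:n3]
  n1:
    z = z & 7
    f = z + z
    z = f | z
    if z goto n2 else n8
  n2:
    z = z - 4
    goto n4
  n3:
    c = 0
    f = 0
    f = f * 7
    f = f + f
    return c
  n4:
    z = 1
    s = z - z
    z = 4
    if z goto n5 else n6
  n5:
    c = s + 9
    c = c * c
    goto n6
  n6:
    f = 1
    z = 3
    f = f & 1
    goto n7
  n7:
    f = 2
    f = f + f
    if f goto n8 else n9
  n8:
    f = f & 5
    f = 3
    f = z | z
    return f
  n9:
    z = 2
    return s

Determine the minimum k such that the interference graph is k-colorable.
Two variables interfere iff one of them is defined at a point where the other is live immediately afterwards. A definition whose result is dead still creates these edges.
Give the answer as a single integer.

def/use:
  n0 def {f,s,z} use ∅
  n1 def {f,z} use {z}
  n2 def {z} use {z}
  n3 def {c,f} use ∅
  n4 def {s,z} use ∅
  n5 def {c} use {s}
  n6 def {f,z} use ∅
  n7 def {f} use ∅
  n8 def {f} use {f,z}
  n9 def {z} use {s}

Live sets:
  n0 li=∅ lo={z}
  n1 li={z} lo={f,z}
  n2 li={z} lo=∅
  n3 li=∅ lo=∅
  n4 li=∅ lo={s}
  n5 li={s} lo={s}
  n6 li={s} lo={s,z}
  n7 li={s,z} lo={f,s,z}
  n8 li={f,z} lo=∅
  n9 li={s} lo=∅

Conflict graph:
  c: {f,s}
  f: {c,s,z}
  s: {c,f,z}
  z: {f,s}

Chromatic number:
  clique {c,f,s} ⇒ need ≥ 3
  assign c→r2 f→r0 s→r1 z→r2 — no edge inside a register ⇒ χ ≤ 3
  χ = 3

Answer: 3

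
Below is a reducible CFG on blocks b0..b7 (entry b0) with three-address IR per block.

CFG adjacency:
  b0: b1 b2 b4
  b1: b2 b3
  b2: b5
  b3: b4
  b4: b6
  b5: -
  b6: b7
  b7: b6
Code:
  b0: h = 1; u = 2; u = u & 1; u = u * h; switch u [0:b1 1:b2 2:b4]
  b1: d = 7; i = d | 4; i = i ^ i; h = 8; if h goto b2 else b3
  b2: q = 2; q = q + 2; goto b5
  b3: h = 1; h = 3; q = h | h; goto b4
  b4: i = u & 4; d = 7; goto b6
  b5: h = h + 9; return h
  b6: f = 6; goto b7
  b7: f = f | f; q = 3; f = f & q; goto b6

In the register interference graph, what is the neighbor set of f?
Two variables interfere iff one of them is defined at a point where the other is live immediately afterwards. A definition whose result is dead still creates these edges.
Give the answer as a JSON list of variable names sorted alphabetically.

Block summaries:
  b0: {h,u} / ∅
  b1: {d,h,i} / ∅
  b2: {q} / ∅
  b3: {h,q} / ∅
  b4: {d,i} / {u}
  b5: {h} / {h}
  b6: {f} / ∅
  b7: {f,q} / {f}

Liveness:
  live b0: ∅→{h,u}
  live b1: {u}→{h,u}
  live b2: {h}→{h}
  live b3: {u}→{u}
  live b4: {u}→∅
  live b5: {h}→∅
  live b6: ∅→{f}
  live b7: {f}→∅

Interference:
  d: {u}
  f: {q}
  h: {q,u}
  i: {u}
  q: {f,h,u}
  u: {d,h,i,q}

N(f) = ["q"]

Answer: ["q"]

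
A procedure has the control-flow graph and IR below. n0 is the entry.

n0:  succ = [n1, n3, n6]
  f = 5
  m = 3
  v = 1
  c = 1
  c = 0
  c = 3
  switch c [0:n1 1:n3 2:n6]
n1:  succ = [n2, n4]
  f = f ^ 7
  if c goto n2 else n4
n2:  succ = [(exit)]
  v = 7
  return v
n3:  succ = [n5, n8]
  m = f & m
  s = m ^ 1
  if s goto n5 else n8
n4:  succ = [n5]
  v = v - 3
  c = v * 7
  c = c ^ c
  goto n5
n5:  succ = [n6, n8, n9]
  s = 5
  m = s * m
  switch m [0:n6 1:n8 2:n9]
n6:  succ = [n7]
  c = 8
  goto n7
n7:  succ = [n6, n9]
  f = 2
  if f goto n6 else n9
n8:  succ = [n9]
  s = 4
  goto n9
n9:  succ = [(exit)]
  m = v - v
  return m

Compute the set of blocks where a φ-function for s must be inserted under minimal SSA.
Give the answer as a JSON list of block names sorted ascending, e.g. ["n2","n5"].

idom tree: n1←n0 n2←n1 n3←n0 n4←n1 n5←n0 n6←n0 n7←n6 n8←n0 n9←n0
Dom∩ at merges:
  n5: preds {n3,n4}: {n0,n3} ∩ {n0,n1,n4} = {n0}; idom=n0
  n6: preds {n0,n5,n7}: {n0} ∩ {n0,n5} ∩ {n0,n6,n7} = {n0}; idom=n0
  n8: preds {n3,n5}: {n0,n3} ∩ {n0,n5} = {n0}; idom=n0
  n9: preds {n5,n7,n8}: {n0,n5} ∩ {n0,n6,n7} ∩ {n0,n8} = {n0}; idom=n0

DF derivation:
  join n5 pred n3: n3 stop@n0
  join n5 pred n4: n4→n1 stop@n0
  join n6 pred n0: · stop@n0
  join n6 pred n5: n5 stop@n0
  join n6 pred n7: n7→n6 stop@n0
  join n8 pred n3: n3 stop@n0
  join n8 pred n5: n5 stop@n0
  join n9 pred n5: n5 stop@n0
  join n9 pred n7: n7→n6 stop@n0
  join n9 pred n8: n8 stop@n0
  n0: DF=∅
  n1: DF={n5}
  n2: DF=∅
  n3: DF={n5,n8}
  n4: DF={n5}
  n5: DF={n6,n8,n9}
  n6: DF={n6,n9}
  n7: DF={n6,n9}
  n8: DF={n9}
  n9: DF=∅

φ for s: defs {n3,n5,n8}
  DF⁺ = {n5,n6,n8,n9}

Answer: ["n5", "n6", "n8", "n9"]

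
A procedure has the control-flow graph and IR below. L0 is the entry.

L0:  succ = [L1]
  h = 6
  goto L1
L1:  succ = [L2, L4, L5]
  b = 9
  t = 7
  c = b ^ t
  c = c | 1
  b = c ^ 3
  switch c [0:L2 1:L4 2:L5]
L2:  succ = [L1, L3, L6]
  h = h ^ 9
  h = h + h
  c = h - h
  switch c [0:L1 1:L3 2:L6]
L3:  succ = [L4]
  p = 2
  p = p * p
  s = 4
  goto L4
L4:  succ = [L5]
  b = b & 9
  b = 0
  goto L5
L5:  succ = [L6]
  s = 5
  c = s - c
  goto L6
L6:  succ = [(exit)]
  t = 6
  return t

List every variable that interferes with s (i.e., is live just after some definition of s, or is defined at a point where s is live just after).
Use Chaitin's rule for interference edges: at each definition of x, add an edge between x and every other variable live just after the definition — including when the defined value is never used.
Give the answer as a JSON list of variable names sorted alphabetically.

def/use:
  L0: {h} / ∅
  L1: {b,c,t} / ∅
  L2: {c,h} / {h}
  L3: {p,s} / ∅
  L4: {b} / {b}
  L5: {c,s} / {c}
  L6: {t} / ∅

Backward fixpoint:
  L0: in=∅ out={h}
  L1: in={h} out={b,c,h}
  L2: in={b,h} out={b,c,h}
  L3: in={b,c} out={b,c}
  L4: in={b,c} out={c}
  L5: in={c} out=∅
  L6: in=∅ out=∅

Interfere edges:
  b: {c,h,p,s,t}
  c: {b,h,p,s}
  h: {b,c,t}
  p: {b,c}
  s: {b,c}
  t: {b,h}

N(s) = ["b", "c"]

Answer: ["b", "c"]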